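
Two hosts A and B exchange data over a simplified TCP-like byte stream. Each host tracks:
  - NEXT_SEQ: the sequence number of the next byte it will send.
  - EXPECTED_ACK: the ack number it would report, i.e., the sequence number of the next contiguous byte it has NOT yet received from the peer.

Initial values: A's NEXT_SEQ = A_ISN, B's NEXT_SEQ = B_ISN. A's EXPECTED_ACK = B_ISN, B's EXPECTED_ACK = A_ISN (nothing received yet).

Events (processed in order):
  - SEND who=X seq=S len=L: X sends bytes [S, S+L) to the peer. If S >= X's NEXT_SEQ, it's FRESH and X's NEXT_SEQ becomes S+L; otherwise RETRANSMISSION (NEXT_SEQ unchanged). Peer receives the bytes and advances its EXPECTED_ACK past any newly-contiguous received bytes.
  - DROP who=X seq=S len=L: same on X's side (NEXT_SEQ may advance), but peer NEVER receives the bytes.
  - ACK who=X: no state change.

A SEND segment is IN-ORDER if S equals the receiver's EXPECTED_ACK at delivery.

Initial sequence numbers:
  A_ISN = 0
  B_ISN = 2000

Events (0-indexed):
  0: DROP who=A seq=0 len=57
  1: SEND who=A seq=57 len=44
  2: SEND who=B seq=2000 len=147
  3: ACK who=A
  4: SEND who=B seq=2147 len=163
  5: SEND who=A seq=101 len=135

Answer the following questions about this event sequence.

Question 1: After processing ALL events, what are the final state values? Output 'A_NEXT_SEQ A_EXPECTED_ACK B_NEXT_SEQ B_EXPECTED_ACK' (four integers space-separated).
Answer: 236 2310 2310 0

Derivation:
After event 0: A_seq=57 A_ack=2000 B_seq=2000 B_ack=0
After event 1: A_seq=101 A_ack=2000 B_seq=2000 B_ack=0
After event 2: A_seq=101 A_ack=2147 B_seq=2147 B_ack=0
After event 3: A_seq=101 A_ack=2147 B_seq=2147 B_ack=0
After event 4: A_seq=101 A_ack=2310 B_seq=2310 B_ack=0
After event 5: A_seq=236 A_ack=2310 B_seq=2310 B_ack=0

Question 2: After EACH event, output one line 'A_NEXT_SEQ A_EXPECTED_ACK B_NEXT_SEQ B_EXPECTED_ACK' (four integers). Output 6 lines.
57 2000 2000 0
101 2000 2000 0
101 2147 2147 0
101 2147 2147 0
101 2310 2310 0
236 2310 2310 0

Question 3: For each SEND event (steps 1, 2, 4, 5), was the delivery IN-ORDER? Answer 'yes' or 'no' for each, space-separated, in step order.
Step 1: SEND seq=57 -> out-of-order
Step 2: SEND seq=2000 -> in-order
Step 4: SEND seq=2147 -> in-order
Step 5: SEND seq=101 -> out-of-order

Answer: no yes yes no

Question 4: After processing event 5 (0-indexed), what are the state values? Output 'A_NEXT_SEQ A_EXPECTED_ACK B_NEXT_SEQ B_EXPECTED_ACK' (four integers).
After event 0: A_seq=57 A_ack=2000 B_seq=2000 B_ack=0
After event 1: A_seq=101 A_ack=2000 B_seq=2000 B_ack=0
After event 2: A_seq=101 A_ack=2147 B_seq=2147 B_ack=0
After event 3: A_seq=101 A_ack=2147 B_seq=2147 B_ack=0
After event 4: A_seq=101 A_ack=2310 B_seq=2310 B_ack=0
After event 5: A_seq=236 A_ack=2310 B_seq=2310 B_ack=0

236 2310 2310 0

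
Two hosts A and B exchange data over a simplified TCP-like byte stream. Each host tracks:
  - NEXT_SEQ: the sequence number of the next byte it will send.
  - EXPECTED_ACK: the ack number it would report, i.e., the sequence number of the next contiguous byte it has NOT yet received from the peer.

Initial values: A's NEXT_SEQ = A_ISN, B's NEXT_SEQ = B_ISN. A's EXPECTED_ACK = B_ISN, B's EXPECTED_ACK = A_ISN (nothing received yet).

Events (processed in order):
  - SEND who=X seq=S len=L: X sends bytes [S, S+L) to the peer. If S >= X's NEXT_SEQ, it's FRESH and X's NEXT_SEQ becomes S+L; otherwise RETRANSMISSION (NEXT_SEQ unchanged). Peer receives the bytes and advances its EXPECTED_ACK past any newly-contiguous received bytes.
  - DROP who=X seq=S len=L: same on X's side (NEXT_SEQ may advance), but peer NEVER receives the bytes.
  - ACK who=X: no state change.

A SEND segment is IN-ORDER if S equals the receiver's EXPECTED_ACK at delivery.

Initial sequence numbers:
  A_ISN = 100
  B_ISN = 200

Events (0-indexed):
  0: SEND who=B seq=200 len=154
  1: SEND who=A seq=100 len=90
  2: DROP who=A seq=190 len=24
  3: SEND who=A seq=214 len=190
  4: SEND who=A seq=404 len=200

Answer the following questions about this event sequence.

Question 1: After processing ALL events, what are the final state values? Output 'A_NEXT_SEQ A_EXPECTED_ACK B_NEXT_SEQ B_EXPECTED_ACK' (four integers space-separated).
Answer: 604 354 354 190

Derivation:
After event 0: A_seq=100 A_ack=354 B_seq=354 B_ack=100
After event 1: A_seq=190 A_ack=354 B_seq=354 B_ack=190
After event 2: A_seq=214 A_ack=354 B_seq=354 B_ack=190
After event 3: A_seq=404 A_ack=354 B_seq=354 B_ack=190
After event 4: A_seq=604 A_ack=354 B_seq=354 B_ack=190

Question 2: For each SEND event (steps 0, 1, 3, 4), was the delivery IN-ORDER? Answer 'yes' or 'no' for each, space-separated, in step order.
Step 0: SEND seq=200 -> in-order
Step 1: SEND seq=100 -> in-order
Step 3: SEND seq=214 -> out-of-order
Step 4: SEND seq=404 -> out-of-order

Answer: yes yes no no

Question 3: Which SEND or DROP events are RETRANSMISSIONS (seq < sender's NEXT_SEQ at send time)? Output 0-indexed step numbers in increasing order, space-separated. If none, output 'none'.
Answer: none

Derivation:
Step 0: SEND seq=200 -> fresh
Step 1: SEND seq=100 -> fresh
Step 2: DROP seq=190 -> fresh
Step 3: SEND seq=214 -> fresh
Step 4: SEND seq=404 -> fresh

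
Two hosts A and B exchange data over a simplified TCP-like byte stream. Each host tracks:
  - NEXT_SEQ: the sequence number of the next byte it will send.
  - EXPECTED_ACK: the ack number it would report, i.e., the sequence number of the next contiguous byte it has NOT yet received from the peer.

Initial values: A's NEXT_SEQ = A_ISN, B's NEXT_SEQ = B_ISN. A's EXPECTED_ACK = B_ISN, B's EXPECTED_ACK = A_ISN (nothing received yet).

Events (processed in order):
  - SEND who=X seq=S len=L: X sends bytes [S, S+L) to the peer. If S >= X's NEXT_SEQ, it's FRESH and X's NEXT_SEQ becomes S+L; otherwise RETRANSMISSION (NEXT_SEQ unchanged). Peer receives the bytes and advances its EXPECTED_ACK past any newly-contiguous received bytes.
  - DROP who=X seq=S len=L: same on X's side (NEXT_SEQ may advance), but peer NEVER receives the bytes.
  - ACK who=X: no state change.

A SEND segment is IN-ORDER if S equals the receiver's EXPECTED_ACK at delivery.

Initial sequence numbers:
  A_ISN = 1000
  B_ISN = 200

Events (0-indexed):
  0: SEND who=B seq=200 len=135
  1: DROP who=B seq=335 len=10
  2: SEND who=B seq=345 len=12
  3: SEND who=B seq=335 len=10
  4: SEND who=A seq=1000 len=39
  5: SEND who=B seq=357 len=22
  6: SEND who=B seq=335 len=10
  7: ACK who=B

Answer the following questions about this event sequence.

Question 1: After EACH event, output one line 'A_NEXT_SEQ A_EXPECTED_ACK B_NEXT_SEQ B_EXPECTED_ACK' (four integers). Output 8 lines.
1000 335 335 1000
1000 335 345 1000
1000 335 357 1000
1000 357 357 1000
1039 357 357 1039
1039 379 379 1039
1039 379 379 1039
1039 379 379 1039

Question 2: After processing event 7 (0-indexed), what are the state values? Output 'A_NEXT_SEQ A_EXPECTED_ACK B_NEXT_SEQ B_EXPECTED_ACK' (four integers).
After event 0: A_seq=1000 A_ack=335 B_seq=335 B_ack=1000
After event 1: A_seq=1000 A_ack=335 B_seq=345 B_ack=1000
After event 2: A_seq=1000 A_ack=335 B_seq=357 B_ack=1000
After event 3: A_seq=1000 A_ack=357 B_seq=357 B_ack=1000
After event 4: A_seq=1039 A_ack=357 B_seq=357 B_ack=1039
After event 5: A_seq=1039 A_ack=379 B_seq=379 B_ack=1039
After event 6: A_seq=1039 A_ack=379 B_seq=379 B_ack=1039
After event 7: A_seq=1039 A_ack=379 B_seq=379 B_ack=1039

1039 379 379 1039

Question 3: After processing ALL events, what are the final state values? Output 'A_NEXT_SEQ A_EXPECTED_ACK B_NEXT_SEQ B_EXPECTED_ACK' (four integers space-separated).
Answer: 1039 379 379 1039

Derivation:
After event 0: A_seq=1000 A_ack=335 B_seq=335 B_ack=1000
After event 1: A_seq=1000 A_ack=335 B_seq=345 B_ack=1000
After event 2: A_seq=1000 A_ack=335 B_seq=357 B_ack=1000
After event 3: A_seq=1000 A_ack=357 B_seq=357 B_ack=1000
After event 4: A_seq=1039 A_ack=357 B_seq=357 B_ack=1039
After event 5: A_seq=1039 A_ack=379 B_seq=379 B_ack=1039
After event 6: A_seq=1039 A_ack=379 B_seq=379 B_ack=1039
After event 7: A_seq=1039 A_ack=379 B_seq=379 B_ack=1039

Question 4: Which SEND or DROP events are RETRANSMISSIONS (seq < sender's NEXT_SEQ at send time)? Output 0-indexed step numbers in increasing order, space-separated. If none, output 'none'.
Step 0: SEND seq=200 -> fresh
Step 1: DROP seq=335 -> fresh
Step 2: SEND seq=345 -> fresh
Step 3: SEND seq=335 -> retransmit
Step 4: SEND seq=1000 -> fresh
Step 5: SEND seq=357 -> fresh
Step 6: SEND seq=335 -> retransmit

Answer: 3 6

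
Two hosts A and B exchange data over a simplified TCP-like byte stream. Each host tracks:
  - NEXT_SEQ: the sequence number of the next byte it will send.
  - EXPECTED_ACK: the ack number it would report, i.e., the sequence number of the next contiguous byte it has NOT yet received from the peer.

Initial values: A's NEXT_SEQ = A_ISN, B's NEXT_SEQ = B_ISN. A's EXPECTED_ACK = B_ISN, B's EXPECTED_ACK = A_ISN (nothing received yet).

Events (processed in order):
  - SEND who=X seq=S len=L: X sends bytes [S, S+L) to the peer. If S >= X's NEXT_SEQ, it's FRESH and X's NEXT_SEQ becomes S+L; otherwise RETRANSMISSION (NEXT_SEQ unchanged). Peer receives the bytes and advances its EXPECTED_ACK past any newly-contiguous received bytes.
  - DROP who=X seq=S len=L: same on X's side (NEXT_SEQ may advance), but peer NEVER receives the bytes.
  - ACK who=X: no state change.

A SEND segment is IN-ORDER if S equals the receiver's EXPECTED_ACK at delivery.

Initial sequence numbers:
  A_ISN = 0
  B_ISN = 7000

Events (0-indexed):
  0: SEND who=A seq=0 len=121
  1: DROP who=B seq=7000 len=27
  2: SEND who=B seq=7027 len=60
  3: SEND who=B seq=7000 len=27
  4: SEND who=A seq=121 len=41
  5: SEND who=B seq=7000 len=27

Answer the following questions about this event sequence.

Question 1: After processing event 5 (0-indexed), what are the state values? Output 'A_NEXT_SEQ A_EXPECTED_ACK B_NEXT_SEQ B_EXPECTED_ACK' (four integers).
After event 0: A_seq=121 A_ack=7000 B_seq=7000 B_ack=121
After event 1: A_seq=121 A_ack=7000 B_seq=7027 B_ack=121
After event 2: A_seq=121 A_ack=7000 B_seq=7087 B_ack=121
After event 3: A_seq=121 A_ack=7087 B_seq=7087 B_ack=121
After event 4: A_seq=162 A_ack=7087 B_seq=7087 B_ack=162
After event 5: A_seq=162 A_ack=7087 B_seq=7087 B_ack=162

162 7087 7087 162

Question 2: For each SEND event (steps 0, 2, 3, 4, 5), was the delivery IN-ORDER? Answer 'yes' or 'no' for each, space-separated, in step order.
Answer: yes no yes yes no

Derivation:
Step 0: SEND seq=0 -> in-order
Step 2: SEND seq=7027 -> out-of-order
Step 3: SEND seq=7000 -> in-order
Step 4: SEND seq=121 -> in-order
Step 5: SEND seq=7000 -> out-of-order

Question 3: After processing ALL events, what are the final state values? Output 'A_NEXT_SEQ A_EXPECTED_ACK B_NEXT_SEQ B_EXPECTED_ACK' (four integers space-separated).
Answer: 162 7087 7087 162

Derivation:
After event 0: A_seq=121 A_ack=7000 B_seq=7000 B_ack=121
After event 1: A_seq=121 A_ack=7000 B_seq=7027 B_ack=121
After event 2: A_seq=121 A_ack=7000 B_seq=7087 B_ack=121
After event 3: A_seq=121 A_ack=7087 B_seq=7087 B_ack=121
After event 4: A_seq=162 A_ack=7087 B_seq=7087 B_ack=162
After event 5: A_seq=162 A_ack=7087 B_seq=7087 B_ack=162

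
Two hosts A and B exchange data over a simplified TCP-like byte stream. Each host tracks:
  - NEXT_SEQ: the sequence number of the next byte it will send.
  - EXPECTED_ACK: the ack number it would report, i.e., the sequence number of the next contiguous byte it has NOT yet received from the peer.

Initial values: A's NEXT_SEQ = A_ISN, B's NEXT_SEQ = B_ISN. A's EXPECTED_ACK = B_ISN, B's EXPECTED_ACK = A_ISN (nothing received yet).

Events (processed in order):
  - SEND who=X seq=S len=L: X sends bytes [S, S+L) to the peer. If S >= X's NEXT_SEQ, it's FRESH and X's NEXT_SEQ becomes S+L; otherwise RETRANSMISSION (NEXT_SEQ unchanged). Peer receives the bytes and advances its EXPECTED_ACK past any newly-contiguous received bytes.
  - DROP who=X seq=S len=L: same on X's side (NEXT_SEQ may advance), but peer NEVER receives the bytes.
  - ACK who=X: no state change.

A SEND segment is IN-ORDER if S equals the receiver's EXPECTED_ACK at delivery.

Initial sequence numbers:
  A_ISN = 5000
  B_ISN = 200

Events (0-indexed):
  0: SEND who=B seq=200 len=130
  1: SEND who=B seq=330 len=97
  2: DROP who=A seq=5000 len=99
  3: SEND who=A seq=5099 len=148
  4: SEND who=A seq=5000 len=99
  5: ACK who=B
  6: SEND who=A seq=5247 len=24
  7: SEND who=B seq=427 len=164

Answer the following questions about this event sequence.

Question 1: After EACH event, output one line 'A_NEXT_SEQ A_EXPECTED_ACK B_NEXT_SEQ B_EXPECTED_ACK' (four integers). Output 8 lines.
5000 330 330 5000
5000 427 427 5000
5099 427 427 5000
5247 427 427 5000
5247 427 427 5247
5247 427 427 5247
5271 427 427 5271
5271 591 591 5271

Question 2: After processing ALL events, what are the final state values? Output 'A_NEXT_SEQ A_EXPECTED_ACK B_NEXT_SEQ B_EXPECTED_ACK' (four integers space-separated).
After event 0: A_seq=5000 A_ack=330 B_seq=330 B_ack=5000
After event 1: A_seq=5000 A_ack=427 B_seq=427 B_ack=5000
After event 2: A_seq=5099 A_ack=427 B_seq=427 B_ack=5000
After event 3: A_seq=5247 A_ack=427 B_seq=427 B_ack=5000
After event 4: A_seq=5247 A_ack=427 B_seq=427 B_ack=5247
After event 5: A_seq=5247 A_ack=427 B_seq=427 B_ack=5247
After event 6: A_seq=5271 A_ack=427 B_seq=427 B_ack=5271
After event 7: A_seq=5271 A_ack=591 B_seq=591 B_ack=5271

Answer: 5271 591 591 5271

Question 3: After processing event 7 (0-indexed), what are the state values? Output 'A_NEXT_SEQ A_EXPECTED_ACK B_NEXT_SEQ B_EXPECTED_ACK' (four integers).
After event 0: A_seq=5000 A_ack=330 B_seq=330 B_ack=5000
After event 1: A_seq=5000 A_ack=427 B_seq=427 B_ack=5000
After event 2: A_seq=5099 A_ack=427 B_seq=427 B_ack=5000
After event 3: A_seq=5247 A_ack=427 B_seq=427 B_ack=5000
After event 4: A_seq=5247 A_ack=427 B_seq=427 B_ack=5247
After event 5: A_seq=5247 A_ack=427 B_seq=427 B_ack=5247
After event 6: A_seq=5271 A_ack=427 B_seq=427 B_ack=5271
After event 7: A_seq=5271 A_ack=591 B_seq=591 B_ack=5271

5271 591 591 5271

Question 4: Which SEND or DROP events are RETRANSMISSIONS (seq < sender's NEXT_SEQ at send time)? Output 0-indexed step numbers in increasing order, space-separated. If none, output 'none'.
Answer: 4

Derivation:
Step 0: SEND seq=200 -> fresh
Step 1: SEND seq=330 -> fresh
Step 2: DROP seq=5000 -> fresh
Step 3: SEND seq=5099 -> fresh
Step 4: SEND seq=5000 -> retransmit
Step 6: SEND seq=5247 -> fresh
Step 7: SEND seq=427 -> fresh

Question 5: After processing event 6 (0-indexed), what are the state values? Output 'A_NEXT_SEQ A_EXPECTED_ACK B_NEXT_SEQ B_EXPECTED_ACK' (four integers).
After event 0: A_seq=5000 A_ack=330 B_seq=330 B_ack=5000
After event 1: A_seq=5000 A_ack=427 B_seq=427 B_ack=5000
After event 2: A_seq=5099 A_ack=427 B_seq=427 B_ack=5000
After event 3: A_seq=5247 A_ack=427 B_seq=427 B_ack=5000
After event 4: A_seq=5247 A_ack=427 B_seq=427 B_ack=5247
After event 5: A_seq=5247 A_ack=427 B_seq=427 B_ack=5247
After event 6: A_seq=5271 A_ack=427 B_seq=427 B_ack=5271

5271 427 427 5271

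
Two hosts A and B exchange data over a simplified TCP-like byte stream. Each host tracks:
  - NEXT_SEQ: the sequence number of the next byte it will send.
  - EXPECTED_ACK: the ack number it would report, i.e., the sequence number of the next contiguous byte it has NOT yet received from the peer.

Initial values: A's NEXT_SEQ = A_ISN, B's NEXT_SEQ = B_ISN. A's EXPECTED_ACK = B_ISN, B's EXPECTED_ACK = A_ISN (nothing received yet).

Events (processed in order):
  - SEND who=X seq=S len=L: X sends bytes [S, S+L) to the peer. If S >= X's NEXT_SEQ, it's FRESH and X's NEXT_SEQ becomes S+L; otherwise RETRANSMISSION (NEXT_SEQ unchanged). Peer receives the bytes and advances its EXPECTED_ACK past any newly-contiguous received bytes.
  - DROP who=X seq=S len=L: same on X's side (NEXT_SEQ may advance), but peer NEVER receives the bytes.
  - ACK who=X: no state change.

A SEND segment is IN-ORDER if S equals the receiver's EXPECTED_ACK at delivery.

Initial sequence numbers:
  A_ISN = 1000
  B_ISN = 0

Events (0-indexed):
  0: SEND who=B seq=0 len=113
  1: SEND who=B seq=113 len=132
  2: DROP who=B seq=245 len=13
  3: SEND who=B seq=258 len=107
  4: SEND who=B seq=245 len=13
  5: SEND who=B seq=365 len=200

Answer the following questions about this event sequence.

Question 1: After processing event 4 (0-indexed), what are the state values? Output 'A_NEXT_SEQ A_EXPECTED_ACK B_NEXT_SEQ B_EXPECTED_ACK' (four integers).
After event 0: A_seq=1000 A_ack=113 B_seq=113 B_ack=1000
After event 1: A_seq=1000 A_ack=245 B_seq=245 B_ack=1000
After event 2: A_seq=1000 A_ack=245 B_seq=258 B_ack=1000
After event 3: A_seq=1000 A_ack=245 B_seq=365 B_ack=1000
After event 4: A_seq=1000 A_ack=365 B_seq=365 B_ack=1000

1000 365 365 1000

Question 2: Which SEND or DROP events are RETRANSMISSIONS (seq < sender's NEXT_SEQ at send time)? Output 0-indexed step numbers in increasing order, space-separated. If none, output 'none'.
Step 0: SEND seq=0 -> fresh
Step 1: SEND seq=113 -> fresh
Step 2: DROP seq=245 -> fresh
Step 3: SEND seq=258 -> fresh
Step 4: SEND seq=245 -> retransmit
Step 5: SEND seq=365 -> fresh

Answer: 4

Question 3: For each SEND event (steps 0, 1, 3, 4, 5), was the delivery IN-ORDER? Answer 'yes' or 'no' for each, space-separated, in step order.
Answer: yes yes no yes yes

Derivation:
Step 0: SEND seq=0 -> in-order
Step 1: SEND seq=113 -> in-order
Step 3: SEND seq=258 -> out-of-order
Step 4: SEND seq=245 -> in-order
Step 5: SEND seq=365 -> in-order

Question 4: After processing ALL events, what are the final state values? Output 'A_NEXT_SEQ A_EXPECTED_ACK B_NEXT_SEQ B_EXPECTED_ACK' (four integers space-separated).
After event 0: A_seq=1000 A_ack=113 B_seq=113 B_ack=1000
After event 1: A_seq=1000 A_ack=245 B_seq=245 B_ack=1000
After event 2: A_seq=1000 A_ack=245 B_seq=258 B_ack=1000
After event 3: A_seq=1000 A_ack=245 B_seq=365 B_ack=1000
After event 4: A_seq=1000 A_ack=365 B_seq=365 B_ack=1000
After event 5: A_seq=1000 A_ack=565 B_seq=565 B_ack=1000

Answer: 1000 565 565 1000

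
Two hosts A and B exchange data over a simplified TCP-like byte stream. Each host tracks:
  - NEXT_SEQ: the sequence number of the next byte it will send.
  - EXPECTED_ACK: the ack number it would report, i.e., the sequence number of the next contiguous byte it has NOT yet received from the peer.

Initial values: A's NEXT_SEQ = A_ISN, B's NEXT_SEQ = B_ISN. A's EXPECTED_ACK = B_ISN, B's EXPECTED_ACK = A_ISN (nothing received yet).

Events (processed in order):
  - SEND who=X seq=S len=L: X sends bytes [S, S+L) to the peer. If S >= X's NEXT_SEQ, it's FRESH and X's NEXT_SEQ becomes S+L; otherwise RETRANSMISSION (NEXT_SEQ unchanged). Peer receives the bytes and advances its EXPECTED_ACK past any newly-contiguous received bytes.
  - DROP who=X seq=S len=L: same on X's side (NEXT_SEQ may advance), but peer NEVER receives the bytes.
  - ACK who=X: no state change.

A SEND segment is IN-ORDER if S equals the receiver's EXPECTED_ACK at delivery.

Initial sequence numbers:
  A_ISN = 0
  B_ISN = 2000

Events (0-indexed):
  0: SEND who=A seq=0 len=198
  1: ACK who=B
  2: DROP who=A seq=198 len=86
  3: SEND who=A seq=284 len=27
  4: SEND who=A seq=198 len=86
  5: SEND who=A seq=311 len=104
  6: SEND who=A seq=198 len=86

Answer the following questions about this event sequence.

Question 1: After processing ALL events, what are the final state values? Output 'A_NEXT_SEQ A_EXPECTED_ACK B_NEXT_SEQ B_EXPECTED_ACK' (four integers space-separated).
After event 0: A_seq=198 A_ack=2000 B_seq=2000 B_ack=198
After event 1: A_seq=198 A_ack=2000 B_seq=2000 B_ack=198
After event 2: A_seq=284 A_ack=2000 B_seq=2000 B_ack=198
After event 3: A_seq=311 A_ack=2000 B_seq=2000 B_ack=198
After event 4: A_seq=311 A_ack=2000 B_seq=2000 B_ack=311
After event 5: A_seq=415 A_ack=2000 B_seq=2000 B_ack=415
After event 6: A_seq=415 A_ack=2000 B_seq=2000 B_ack=415

Answer: 415 2000 2000 415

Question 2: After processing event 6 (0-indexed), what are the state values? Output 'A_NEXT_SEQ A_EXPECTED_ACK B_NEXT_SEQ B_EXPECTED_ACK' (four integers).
After event 0: A_seq=198 A_ack=2000 B_seq=2000 B_ack=198
After event 1: A_seq=198 A_ack=2000 B_seq=2000 B_ack=198
After event 2: A_seq=284 A_ack=2000 B_seq=2000 B_ack=198
After event 3: A_seq=311 A_ack=2000 B_seq=2000 B_ack=198
After event 4: A_seq=311 A_ack=2000 B_seq=2000 B_ack=311
After event 5: A_seq=415 A_ack=2000 B_seq=2000 B_ack=415
After event 6: A_seq=415 A_ack=2000 B_seq=2000 B_ack=415

415 2000 2000 415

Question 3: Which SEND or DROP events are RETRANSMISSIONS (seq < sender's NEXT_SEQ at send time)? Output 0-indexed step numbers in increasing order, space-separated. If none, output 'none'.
Answer: 4 6

Derivation:
Step 0: SEND seq=0 -> fresh
Step 2: DROP seq=198 -> fresh
Step 3: SEND seq=284 -> fresh
Step 4: SEND seq=198 -> retransmit
Step 5: SEND seq=311 -> fresh
Step 6: SEND seq=198 -> retransmit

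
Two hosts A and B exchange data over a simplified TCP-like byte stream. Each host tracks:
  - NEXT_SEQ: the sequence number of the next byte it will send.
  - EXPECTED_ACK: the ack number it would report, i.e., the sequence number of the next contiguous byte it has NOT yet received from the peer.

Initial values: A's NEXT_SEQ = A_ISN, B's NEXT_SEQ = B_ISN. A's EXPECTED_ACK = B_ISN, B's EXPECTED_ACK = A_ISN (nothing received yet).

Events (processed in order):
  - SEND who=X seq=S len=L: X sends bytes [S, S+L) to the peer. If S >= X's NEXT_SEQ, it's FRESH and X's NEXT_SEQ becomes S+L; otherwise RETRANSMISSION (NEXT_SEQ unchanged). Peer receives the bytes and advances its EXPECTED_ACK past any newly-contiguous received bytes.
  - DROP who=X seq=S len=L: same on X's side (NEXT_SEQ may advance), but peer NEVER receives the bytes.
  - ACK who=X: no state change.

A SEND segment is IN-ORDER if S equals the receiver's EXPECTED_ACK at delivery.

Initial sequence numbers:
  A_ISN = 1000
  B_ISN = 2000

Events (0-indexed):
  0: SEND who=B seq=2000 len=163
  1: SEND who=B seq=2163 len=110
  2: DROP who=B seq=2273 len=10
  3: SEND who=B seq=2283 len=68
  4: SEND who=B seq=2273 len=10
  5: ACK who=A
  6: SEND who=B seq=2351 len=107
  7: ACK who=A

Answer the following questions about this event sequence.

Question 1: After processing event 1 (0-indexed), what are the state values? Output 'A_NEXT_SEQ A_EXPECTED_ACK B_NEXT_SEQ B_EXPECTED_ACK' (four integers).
After event 0: A_seq=1000 A_ack=2163 B_seq=2163 B_ack=1000
After event 1: A_seq=1000 A_ack=2273 B_seq=2273 B_ack=1000

1000 2273 2273 1000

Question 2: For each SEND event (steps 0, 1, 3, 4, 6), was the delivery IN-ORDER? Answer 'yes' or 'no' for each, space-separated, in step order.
Step 0: SEND seq=2000 -> in-order
Step 1: SEND seq=2163 -> in-order
Step 3: SEND seq=2283 -> out-of-order
Step 4: SEND seq=2273 -> in-order
Step 6: SEND seq=2351 -> in-order

Answer: yes yes no yes yes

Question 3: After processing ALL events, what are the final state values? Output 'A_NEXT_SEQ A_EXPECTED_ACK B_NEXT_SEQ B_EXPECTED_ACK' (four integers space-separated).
After event 0: A_seq=1000 A_ack=2163 B_seq=2163 B_ack=1000
After event 1: A_seq=1000 A_ack=2273 B_seq=2273 B_ack=1000
After event 2: A_seq=1000 A_ack=2273 B_seq=2283 B_ack=1000
After event 3: A_seq=1000 A_ack=2273 B_seq=2351 B_ack=1000
After event 4: A_seq=1000 A_ack=2351 B_seq=2351 B_ack=1000
After event 5: A_seq=1000 A_ack=2351 B_seq=2351 B_ack=1000
After event 6: A_seq=1000 A_ack=2458 B_seq=2458 B_ack=1000
After event 7: A_seq=1000 A_ack=2458 B_seq=2458 B_ack=1000

Answer: 1000 2458 2458 1000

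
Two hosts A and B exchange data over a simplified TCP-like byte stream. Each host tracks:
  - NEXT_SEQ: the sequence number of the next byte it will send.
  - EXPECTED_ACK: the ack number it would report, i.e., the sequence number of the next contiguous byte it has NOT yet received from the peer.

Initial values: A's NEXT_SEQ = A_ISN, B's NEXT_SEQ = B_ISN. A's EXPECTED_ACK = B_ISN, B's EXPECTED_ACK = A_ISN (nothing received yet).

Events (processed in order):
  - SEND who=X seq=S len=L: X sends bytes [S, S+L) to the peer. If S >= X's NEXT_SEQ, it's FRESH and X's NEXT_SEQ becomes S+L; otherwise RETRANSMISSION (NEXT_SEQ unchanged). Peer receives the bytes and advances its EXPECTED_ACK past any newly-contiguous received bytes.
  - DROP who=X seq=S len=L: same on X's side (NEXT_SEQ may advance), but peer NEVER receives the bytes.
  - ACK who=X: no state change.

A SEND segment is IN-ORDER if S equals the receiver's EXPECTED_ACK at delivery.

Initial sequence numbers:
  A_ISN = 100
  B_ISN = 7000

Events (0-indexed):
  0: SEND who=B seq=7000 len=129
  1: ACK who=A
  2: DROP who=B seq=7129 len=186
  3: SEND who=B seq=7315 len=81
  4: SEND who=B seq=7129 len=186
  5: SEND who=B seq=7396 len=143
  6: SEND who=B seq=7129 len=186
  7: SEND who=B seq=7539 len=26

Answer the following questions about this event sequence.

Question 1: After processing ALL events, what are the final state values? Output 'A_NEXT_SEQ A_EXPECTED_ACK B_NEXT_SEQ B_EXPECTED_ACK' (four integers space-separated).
Answer: 100 7565 7565 100

Derivation:
After event 0: A_seq=100 A_ack=7129 B_seq=7129 B_ack=100
After event 1: A_seq=100 A_ack=7129 B_seq=7129 B_ack=100
After event 2: A_seq=100 A_ack=7129 B_seq=7315 B_ack=100
After event 3: A_seq=100 A_ack=7129 B_seq=7396 B_ack=100
After event 4: A_seq=100 A_ack=7396 B_seq=7396 B_ack=100
After event 5: A_seq=100 A_ack=7539 B_seq=7539 B_ack=100
After event 6: A_seq=100 A_ack=7539 B_seq=7539 B_ack=100
After event 7: A_seq=100 A_ack=7565 B_seq=7565 B_ack=100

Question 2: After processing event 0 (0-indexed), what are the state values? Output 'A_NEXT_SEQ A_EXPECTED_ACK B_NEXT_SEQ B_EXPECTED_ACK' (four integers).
After event 0: A_seq=100 A_ack=7129 B_seq=7129 B_ack=100

100 7129 7129 100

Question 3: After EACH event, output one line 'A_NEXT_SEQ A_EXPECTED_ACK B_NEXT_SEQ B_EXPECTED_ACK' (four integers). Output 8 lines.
100 7129 7129 100
100 7129 7129 100
100 7129 7315 100
100 7129 7396 100
100 7396 7396 100
100 7539 7539 100
100 7539 7539 100
100 7565 7565 100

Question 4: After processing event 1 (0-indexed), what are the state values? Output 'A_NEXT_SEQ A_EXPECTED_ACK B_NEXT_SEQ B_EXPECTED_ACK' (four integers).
After event 0: A_seq=100 A_ack=7129 B_seq=7129 B_ack=100
After event 1: A_seq=100 A_ack=7129 B_seq=7129 B_ack=100

100 7129 7129 100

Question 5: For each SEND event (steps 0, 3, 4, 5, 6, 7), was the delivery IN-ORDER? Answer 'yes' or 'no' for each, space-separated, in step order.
Answer: yes no yes yes no yes

Derivation:
Step 0: SEND seq=7000 -> in-order
Step 3: SEND seq=7315 -> out-of-order
Step 4: SEND seq=7129 -> in-order
Step 5: SEND seq=7396 -> in-order
Step 6: SEND seq=7129 -> out-of-order
Step 7: SEND seq=7539 -> in-order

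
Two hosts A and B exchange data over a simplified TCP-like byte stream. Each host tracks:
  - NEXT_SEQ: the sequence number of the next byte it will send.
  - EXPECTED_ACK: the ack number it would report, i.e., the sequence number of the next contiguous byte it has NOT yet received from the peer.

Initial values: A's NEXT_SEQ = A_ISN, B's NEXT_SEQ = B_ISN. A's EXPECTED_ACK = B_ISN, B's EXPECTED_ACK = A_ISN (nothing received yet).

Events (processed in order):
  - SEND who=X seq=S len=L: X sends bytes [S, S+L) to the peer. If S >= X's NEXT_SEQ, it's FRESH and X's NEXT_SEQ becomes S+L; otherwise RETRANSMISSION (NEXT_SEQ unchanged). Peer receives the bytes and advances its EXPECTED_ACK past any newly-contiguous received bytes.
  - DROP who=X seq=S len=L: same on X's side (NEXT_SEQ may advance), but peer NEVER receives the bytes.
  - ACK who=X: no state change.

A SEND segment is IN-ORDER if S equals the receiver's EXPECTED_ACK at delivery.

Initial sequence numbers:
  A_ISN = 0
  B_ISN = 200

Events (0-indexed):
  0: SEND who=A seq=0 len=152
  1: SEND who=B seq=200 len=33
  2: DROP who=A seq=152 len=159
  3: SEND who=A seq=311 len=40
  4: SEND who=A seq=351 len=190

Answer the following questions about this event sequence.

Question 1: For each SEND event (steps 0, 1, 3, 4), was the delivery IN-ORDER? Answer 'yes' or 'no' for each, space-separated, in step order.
Step 0: SEND seq=0 -> in-order
Step 1: SEND seq=200 -> in-order
Step 3: SEND seq=311 -> out-of-order
Step 4: SEND seq=351 -> out-of-order

Answer: yes yes no no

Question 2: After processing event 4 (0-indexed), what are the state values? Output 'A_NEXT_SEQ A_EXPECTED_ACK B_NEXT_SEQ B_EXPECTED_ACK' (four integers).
After event 0: A_seq=152 A_ack=200 B_seq=200 B_ack=152
After event 1: A_seq=152 A_ack=233 B_seq=233 B_ack=152
After event 2: A_seq=311 A_ack=233 B_seq=233 B_ack=152
After event 3: A_seq=351 A_ack=233 B_seq=233 B_ack=152
After event 4: A_seq=541 A_ack=233 B_seq=233 B_ack=152

541 233 233 152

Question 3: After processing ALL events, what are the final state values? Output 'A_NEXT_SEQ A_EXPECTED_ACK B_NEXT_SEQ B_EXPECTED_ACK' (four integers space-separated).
Answer: 541 233 233 152

Derivation:
After event 0: A_seq=152 A_ack=200 B_seq=200 B_ack=152
After event 1: A_seq=152 A_ack=233 B_seq=233 B_ack=152
After event 2: A_seq=311 A_ack=233 B_seq=233 B_ack=152
After event 3: A_seq=351 A_ack=233 B_seq=233 B_ack=152
After event 4: A_seq=541 A_ack=233 B_seq=233 B_ack=152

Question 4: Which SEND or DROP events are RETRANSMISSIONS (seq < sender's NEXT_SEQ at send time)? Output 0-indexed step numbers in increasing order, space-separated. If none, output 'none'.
Step 0: SEND seq=0 -> fresh
Step 1: SEND seq=200 -> fresh
Step 2: DROP seq=152 -> fresh
Step 3: SEND seq=311 -> fresh
Step 4: SEND seq=351 -> fresh

Answer: none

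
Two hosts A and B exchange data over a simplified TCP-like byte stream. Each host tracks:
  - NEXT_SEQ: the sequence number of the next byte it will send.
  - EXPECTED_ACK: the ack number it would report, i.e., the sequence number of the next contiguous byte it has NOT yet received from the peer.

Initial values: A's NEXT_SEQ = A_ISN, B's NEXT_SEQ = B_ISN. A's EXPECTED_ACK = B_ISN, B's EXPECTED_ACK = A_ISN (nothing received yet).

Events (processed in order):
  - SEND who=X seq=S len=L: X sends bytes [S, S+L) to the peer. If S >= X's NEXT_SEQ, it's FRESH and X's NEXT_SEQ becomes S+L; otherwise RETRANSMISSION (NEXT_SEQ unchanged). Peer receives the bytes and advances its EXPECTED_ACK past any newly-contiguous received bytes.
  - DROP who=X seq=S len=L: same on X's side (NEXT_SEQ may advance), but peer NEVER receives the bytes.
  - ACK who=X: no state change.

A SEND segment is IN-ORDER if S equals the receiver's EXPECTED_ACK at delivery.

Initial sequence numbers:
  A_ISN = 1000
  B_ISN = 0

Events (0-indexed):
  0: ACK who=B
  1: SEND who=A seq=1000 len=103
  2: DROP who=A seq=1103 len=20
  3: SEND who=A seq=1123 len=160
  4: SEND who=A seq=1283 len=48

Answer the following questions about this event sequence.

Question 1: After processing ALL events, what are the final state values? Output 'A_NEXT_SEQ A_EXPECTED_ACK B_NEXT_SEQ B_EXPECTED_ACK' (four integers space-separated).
After event 0: A_seq=1000 A_ack=0 B_seq=0 B_ack=1000
After event 1: A_seq=1103 A_ack=0 B_seq=0 B_ack=1103
After event 2: A_seq=1123 A_ack=0 B_seq=0 B_ack=1103
After event 3: A_seq=1283 A_ack=0 B_seq=0 B_ack=1103
After event 4: A_seq=1331 A_ack=0 B_seq=0 B_ack=1103

Answer: 1331 0 0 1103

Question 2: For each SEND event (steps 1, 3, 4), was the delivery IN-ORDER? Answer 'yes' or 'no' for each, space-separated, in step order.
Step 1: SEND seq=1000 -> in-order
Step 3: SEND seq=1123 -> out-of-order
Step 4: SEND seq=1283 -> out-of-order

Answer: yes no no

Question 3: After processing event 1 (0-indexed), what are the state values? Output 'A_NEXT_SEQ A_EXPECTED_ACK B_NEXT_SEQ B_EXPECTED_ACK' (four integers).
After event 0: A_seq=1000 A_ack=0 B_seq=0 B_ack=1000
After event 1: A_seq=1103 A_ack=0 B_seq=0 B_ack=1103

1103 0 0 1103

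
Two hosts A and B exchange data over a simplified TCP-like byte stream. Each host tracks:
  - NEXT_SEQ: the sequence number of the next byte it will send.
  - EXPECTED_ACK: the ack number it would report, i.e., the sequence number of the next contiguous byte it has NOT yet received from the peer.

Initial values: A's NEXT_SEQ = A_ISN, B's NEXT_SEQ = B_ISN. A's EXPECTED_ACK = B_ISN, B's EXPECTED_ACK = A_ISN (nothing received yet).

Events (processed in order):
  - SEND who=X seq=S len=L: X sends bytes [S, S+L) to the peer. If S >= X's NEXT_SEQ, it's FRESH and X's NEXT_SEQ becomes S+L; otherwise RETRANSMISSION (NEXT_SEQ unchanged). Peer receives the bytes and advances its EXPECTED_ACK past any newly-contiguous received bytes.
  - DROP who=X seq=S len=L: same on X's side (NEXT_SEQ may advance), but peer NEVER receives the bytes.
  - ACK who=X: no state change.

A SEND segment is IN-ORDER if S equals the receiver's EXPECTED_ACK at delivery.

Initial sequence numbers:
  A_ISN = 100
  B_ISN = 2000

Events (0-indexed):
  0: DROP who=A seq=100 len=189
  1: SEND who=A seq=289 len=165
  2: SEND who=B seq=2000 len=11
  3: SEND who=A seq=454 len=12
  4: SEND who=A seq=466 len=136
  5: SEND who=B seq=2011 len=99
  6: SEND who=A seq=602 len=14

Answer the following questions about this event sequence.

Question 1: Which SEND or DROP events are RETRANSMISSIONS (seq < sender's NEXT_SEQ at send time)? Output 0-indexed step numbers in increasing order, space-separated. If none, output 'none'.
Answer: none

Derivation:
Step 0: DROP seq=100 -> fresh
Step 1: SEND seq=289 -> fresh
Step 2: SEND seq=2000 -> fresh
Step 3: SEND seq=454 -> fresh
Step 4: SEND seq=466 -> fresh
Step 5: SEND seq=2011 -> fresh
Step 6: SEND seq=602 -> fresh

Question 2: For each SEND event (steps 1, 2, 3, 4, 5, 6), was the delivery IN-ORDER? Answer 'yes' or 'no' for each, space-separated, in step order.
Answer: no yes no no yes no

Derivation:
Step 1: SEND seq=289 -> out-of-order
Step 2: SEND seq=2000 -> in-order
Step 3: SEND seq=454 -> out-of-order
Step 4: SEND seq=466 -> out-of-order
Step 5: SEND seq=2011 -> in-order
Step 6: SEND seq=602 -> out-of-order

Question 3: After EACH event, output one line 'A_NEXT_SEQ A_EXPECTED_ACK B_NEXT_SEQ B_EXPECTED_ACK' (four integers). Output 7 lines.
289 2000 2000 100
454 2000 2000 100
454 2011 2011 100
466 2011 2011 100
602 2011 2011 100
602 2110 2110 100
616 2110 2110 100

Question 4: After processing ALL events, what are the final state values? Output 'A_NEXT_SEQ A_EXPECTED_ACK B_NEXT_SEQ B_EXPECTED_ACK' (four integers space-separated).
Answer: 616 2110 2110 100

Derivation:
After event 0: A_seq=289 A_ack=2000 B_seq=2000 B_ack=100
After event 1: A_seq=454 A_ack=2000 B_seq=2000 B_ack=100
After event 2: A_seq=454 A_ack=2011 B_seq=2011 B_ack=100
After event 3: A_seq=466 A_ack=2011 B_seq=2011 B_ack=100
After event 4: A_seq=602 A_ack=2011 B_seq=2011 B_ack=100
After event 5: A_seq=602 A_ack=2110 B_seq=2110 B_ack=100
After event 6: A_seq=616 A_ack=2110 B_seq=2110 B_ack=100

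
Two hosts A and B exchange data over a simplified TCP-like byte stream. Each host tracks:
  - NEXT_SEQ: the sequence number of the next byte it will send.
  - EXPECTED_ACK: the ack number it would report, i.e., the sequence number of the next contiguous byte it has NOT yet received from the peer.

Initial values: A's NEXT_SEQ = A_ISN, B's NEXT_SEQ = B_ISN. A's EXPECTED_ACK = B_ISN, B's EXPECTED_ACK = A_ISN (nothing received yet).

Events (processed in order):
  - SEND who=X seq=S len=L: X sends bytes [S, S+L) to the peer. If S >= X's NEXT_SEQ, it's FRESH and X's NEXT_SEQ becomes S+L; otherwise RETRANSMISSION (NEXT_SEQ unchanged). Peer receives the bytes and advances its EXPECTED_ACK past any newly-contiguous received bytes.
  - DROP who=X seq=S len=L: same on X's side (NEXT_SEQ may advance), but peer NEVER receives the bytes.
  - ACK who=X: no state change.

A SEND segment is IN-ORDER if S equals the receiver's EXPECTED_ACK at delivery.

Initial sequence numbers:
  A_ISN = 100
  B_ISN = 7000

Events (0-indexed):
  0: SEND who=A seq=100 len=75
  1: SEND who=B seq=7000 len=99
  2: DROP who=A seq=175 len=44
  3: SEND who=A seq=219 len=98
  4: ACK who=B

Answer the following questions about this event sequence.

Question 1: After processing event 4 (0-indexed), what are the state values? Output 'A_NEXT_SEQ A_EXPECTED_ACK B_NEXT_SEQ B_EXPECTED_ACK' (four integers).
After event 0: A_seq=175 A_ack=7000 B_seq=7000 B_ack=175
After event 1: A_seq=175 A_ack=7099 B_seq=7099 B_ack=175
After event 2: A_seq=219 A_ack=7099 B_seq=7099 B_ack=175
After event 3: A_seq=317 A_ack=7099 B_seq=7099 B_ack=175
After event 4: A_seq=317 A_ack=7099 B_seq=7099 B_ack=175

317 7099 7099 175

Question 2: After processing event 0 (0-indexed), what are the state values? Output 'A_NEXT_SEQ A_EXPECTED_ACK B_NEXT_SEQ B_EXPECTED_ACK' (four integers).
After event 0: A_seq=175 A_ack=7000 B_seq=7000 B_ack=175

175 7000 7000 175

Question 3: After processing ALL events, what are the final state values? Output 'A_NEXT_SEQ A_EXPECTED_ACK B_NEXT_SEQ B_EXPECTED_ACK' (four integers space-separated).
After event 0: A_seq=175 A_ack=7000 B_seq=7000 B_ack=175
After event 1: A_seq=175 A_ack=7099 B_seq=7099 B_ack=175
After event 2: A_seq=219 A_ack=7099 B_seq=7099 B_ack=175
After event 3: A_seq=317 A_ack=7099 B_seq=7099 B_ack=175
After event 4: A_seq=317 A_ack=7099 B_seq=7099 B_ack=175

Answer: 317 7099 7099 175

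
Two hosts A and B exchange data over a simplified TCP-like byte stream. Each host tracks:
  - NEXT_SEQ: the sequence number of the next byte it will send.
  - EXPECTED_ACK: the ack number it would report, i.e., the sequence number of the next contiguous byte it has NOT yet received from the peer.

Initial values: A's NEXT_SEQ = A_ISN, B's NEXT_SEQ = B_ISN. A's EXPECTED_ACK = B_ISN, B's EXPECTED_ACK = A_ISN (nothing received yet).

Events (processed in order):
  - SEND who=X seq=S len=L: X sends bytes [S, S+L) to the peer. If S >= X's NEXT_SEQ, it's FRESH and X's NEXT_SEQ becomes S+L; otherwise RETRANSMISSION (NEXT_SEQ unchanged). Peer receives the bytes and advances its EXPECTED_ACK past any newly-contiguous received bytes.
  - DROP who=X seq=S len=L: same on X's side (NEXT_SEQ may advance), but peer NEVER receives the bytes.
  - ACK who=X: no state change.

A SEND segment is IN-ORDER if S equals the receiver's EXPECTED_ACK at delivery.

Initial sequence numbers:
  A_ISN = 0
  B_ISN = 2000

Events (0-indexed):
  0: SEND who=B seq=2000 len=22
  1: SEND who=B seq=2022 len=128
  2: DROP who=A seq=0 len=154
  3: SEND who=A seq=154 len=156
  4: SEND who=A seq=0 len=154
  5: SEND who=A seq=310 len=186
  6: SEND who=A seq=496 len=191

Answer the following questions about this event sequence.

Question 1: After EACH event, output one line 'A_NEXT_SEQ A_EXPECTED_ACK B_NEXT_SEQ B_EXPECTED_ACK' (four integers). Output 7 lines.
0 2022 2022 0
0 2150 2150 0
154 2150 2150 0
310 2150 2150 0
310 2150 2150 310
496 2150 2150 496
687 2150 2150 687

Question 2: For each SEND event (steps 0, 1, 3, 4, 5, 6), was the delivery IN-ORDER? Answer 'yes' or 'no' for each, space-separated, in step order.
Step 0: SEND seq=2000 -> in-order
Step 1: SEND seq=2022 -> in-order
Step 3: SEND seq=154 -> out-of-order
Step 4: SEND seq=0 -> in-order
Step 5: SEND seq=310 -> in-order
Step 6: SEND seq=496 -> in-order

Answer: yes yes no yes yes yes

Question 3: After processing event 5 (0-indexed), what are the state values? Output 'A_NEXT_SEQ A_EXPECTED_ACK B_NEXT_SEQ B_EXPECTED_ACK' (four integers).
After event 0: A_seq=0 A_ack=2022 B_seq=2022 B_ack=0
After event 1: A_seq=0 A_ack=2150 B_seq=2150 B_ack=0
After event 2: A_seq=154 A_ack=2150 B_seq=2150 B_ack=0
After event 3: A_seq=310 A_ack=2150 B_seq=2150 B_ack=0
After event 4: A_seq=310 A_ack=2150 B_seq=2150 B_ack=310
After event 5: A_seq=496 A_ack=2150 B_seq=2150 B_ack=496

496 2150 2150 496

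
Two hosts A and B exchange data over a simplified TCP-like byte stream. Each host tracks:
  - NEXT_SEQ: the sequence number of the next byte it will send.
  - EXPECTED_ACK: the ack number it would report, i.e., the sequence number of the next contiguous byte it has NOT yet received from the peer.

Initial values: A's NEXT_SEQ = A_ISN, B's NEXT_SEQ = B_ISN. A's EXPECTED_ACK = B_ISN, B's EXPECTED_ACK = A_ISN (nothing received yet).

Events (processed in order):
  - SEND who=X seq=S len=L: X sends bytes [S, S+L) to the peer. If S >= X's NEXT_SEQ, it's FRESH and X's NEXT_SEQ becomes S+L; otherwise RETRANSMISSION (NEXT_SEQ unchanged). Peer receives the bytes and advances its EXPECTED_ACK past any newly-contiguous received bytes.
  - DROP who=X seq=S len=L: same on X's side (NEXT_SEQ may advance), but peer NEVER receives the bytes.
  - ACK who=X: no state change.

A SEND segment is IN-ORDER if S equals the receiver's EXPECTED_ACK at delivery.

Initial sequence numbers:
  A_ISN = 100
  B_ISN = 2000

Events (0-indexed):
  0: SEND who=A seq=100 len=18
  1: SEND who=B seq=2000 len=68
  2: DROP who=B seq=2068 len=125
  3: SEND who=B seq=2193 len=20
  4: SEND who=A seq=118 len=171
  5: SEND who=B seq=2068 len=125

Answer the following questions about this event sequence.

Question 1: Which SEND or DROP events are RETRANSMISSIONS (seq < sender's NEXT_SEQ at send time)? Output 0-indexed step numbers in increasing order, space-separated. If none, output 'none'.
Answer: 5

Derivation:
Step 0: SEND seq=100 -> fresh
Step 1: SEND seq=2000 -> fresh
Step 2: DROP seq=2068 -> fresh
Step 3: SEND seq=2193 -> fresh
Step 4: SEND seq=118 -> fresh
Step 5: SEND seq=2068 -> retransmit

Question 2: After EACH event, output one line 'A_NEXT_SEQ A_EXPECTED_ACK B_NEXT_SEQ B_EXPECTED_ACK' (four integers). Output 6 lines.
118 2000 2000 118
118 2068 2068 118
118 2068 2193 118
118 2068 2213 118
289 2068 2213 289
289 2213 2213 289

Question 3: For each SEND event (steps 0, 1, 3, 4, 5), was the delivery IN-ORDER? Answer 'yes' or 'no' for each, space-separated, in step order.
Answer: yes yes no yes yes

Derivation:
Step 0: SEND seq=100 -> in-order
Step 1: SEND seq=2000 -> in-order
Step 3: SEND seq=2193 -> out-of-order
Step 4: SEND seq=118 -> in-order
Step 5: SEND seq=2068 -> in-order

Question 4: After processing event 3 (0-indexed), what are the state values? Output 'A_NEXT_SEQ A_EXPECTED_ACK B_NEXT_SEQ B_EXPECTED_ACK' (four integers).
After event 0: A_seq=118 A_ack=2000 B_seq=2000 B_ack=118
After event 1: A_seq=118 A_ack=2068 B_seq=2068 B_ack=118
After event 2: A_seq=118 A_ack=2068 B_seq=2193 B_ack=118
After event 3: A_seq=118 A_ack=2068 B_seq=2213 B_ack=118

118 2068 2213 118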